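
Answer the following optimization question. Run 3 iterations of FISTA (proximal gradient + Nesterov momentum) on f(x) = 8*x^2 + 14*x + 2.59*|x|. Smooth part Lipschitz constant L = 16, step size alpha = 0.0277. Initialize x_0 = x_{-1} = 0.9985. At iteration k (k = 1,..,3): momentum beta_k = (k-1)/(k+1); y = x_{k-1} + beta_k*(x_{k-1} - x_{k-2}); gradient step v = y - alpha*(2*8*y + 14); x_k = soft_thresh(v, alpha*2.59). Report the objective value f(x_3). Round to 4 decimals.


FISTA on f(x) = 8*x^2 + 14*x + 2.59*|x|
L = 16, alpha = 0.0277
Iteration 1: beta = 0.0, y = 0.9985 + 0.0*(0.9985 - 0.9985) = 0.9985
  grad(y) = 29.976, v = y - alpha*grad = 0.1682
  prox(v) = soft_thresh(0.1682, 0.0717) = 0.0964
Iteration 2: beta = 0.3333, y = 0.0964 + 0.3333*(0.0964 - 0.9985) = -0.2043
  grad(y) = 10.7317, v = y - alpha*grad = -0.5015
  prox(v) = soft_thresh(-0.5015, 0.0717) = -0.4298
Iteration 3: beta = 0.5, y = -0.4298 + 0.5*(-0.4298 - 0.0964) = -0.6929
  grad(y) = 2.9135, v = y - alpha*grad = -0.7736
  prox(v) = soft_thresh(-0.7736, 0.0717) = -0.7019
f(x_3) = 8*(-0.7019)^2 + 14*(-0.7019) + 2.59*|-0.7019| = -4.0674


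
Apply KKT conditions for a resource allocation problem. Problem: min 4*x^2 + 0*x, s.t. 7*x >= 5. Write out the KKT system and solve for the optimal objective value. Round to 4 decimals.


Step 1: Try lambda = 0 (constraint inactive).
x_unc = 0/(2*4) = 0.0
Check: 7*0.0 = 0.0 < 5 -- violated!
Step 2: Constraint must be active: 7*x = 5
x* = 5/7 = 0.7143 (rounded; the exact value 5/7 is used below)
lambda = (2*4*(5/7) + 0)/7 = 0.8163
Step 3: Compute optimal value.
f(x*) = 4*(5/7)^2 + 0*(5/7) = 2.0408


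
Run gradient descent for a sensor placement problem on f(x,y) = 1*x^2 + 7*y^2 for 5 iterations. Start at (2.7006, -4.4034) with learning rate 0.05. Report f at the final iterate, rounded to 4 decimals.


Gradient descent on f(x,y) = 1*x^2 + 7*y^2.
Starting point: (2.7006, -4.4034), alpha = 0.05
Step 1: grad_x = 2*1*2.7006 = 5.4012, grad_y = 2*7*-4.4034 = -61.6476
  x_1 = 2.7006 - 0.05*5.4012 = 2.4305
  y_1 = -4.4034 - 0.05*-61.6476 = -1.321
Step 2: grad_x = 2*1*2.4305 = 4.8611, grad_y = 2*7*-1.321 = -18.4943
  x_2 = 2.4305 - 0.05*4.8611 = 2.1875
  y_2 = -1.321 - 0.05*-18.4943 = -0.3963
Step 3: grad_x = 2*1*2.1875 = 4.375, grad_y = 2*7*-0.3963 = -5.5483
  x_3 = 2.1875 - 0.05*4.375 = 1.9687
  y_3 = -0.3963 - 0.05*-5.5483 = -0.1189
Step 4: grad_x = 2*1*1.9687 = 3.9375, grad_y = 2*7*-0.1189 = -1.6645
  x_4 = 1.9687 - 0.05*3.9375 = 1.7719
  y_4 = -0.1189 - 0.05*-1.6645 = -0.0357
Step 5: grad_x = 2*1*1.7719 = 3.5437, grad_y = 2*7*-0.0357 = -0.4993
  x_5 = 1.7719 - 0.05*3.5437 = 1.5947
  y_5 = -0.0357 - 0.05*-0.4993 = -0.0107
f(1.5947, -0.0107) = 1*1.5947^2 + 7*(-0.0107)^2 = 2.5438


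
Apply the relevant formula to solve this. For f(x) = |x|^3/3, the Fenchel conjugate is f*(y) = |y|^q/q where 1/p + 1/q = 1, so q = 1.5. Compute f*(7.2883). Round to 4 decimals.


The conjugate exponent q satisfies 1/p + 1/q = 1.
p = 3, so q = 3/(3 - 1) = 1.5
|y|^q = 7.2883^1.5 = 19.6761
f*(7.2883) = 19.6761 / 1.5 = 13.1174


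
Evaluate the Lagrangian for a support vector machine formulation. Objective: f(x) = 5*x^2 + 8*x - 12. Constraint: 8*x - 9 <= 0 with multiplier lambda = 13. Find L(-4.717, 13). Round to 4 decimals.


Step 1: Evaluate f(x).
f(-4.717) = 5*(-4.717)^2 + 8*(-4.717) - 12 = 61.5144
Step 2: Evaluate g(x).
g(-4.717) = 8*-4.717 - 9 = -46.736
Step 3: Compute Lagrangian.
L = 61.5144 + 13*-46.736 = -546.0536


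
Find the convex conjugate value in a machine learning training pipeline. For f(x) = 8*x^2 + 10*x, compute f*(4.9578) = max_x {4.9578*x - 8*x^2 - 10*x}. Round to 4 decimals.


f*(y) = sup_x {y*x - a*x^2 - b*x} = sup_x {(y-b)*x - a*x^2}
FOC: (y - b) - 2a*x = 0 => x* = (y - b)/(2a)
x* = (4.9578 - 10)/(2*8) = -0.3151
f*(4.9578) = (y-b)^2/(4a) = (4.9578 - 10)^2/(4*8)
= 25.4238/32 = 0.7945


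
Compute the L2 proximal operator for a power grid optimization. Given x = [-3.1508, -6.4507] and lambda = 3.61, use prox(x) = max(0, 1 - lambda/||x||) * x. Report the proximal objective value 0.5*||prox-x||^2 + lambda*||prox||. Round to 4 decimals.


Step 1: Compute ||x||.
||x|| = 7.1791
Step 2: Compute scaling factor.
scale = max(0, 1 - 3.61/7.1791) = 0.4971
Step 3: prox(x) = [-1.5664, -3.207]
||prox(x)|| = 3.5691
Step 4: Proximal objective.
0.5*||prox-x||^2 = 6.5161
lambda*||prox|| = 12.8845
Total = 19.4004


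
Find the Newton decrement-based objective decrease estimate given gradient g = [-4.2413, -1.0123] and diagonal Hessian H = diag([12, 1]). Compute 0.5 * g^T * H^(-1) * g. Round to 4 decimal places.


Step 1: H is diagonal, so H^(-1) * g = [-0.3534, -1.0123].
Step 2: g^T H^(-1) g = sum_i g_i^2 / H_ii
  = (-4.2413)^2/12 + (-1.0123)^2/1
  = 1.4991 + 1.0248 = 2.5238
Step 3: Objective decrease = 0.5 * g^T H^(-1) g = 1.2619


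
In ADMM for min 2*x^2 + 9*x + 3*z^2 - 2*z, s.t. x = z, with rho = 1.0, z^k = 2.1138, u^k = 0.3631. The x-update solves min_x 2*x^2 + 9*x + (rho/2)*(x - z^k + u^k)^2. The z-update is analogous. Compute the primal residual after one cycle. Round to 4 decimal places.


ADMM iteration with rho = 1.0, z^k = 2.1138, u^k = 0.3631
Step 1: x-update.
Minimize 2*x^2 + 9*x + (1.0/2)*(x - 2.1138 + 0.3631)^2
FOC: (2*2 + 1.0)*x = -9 + 1.0*(2.1138 - 0.3631)
x^{k+1} = -1.4499
Step 2: z-update.
Minimize 3*z^2 - 2*z + (1.0/2)*(-1.4499 - z + 0.3631)^2
FOC: (2*3 + 1.0)*z = 2 + 1.0*(-1.4499 + 0.3631)
z^{k+1} = 0.1305
Step 3: u-update.
u^{k+1} = 0.3631 - 1.4499 - 0.1305 = -1.2172
Step 4: Primal residual = |-1.4499 - 0.1305| = 1.5803


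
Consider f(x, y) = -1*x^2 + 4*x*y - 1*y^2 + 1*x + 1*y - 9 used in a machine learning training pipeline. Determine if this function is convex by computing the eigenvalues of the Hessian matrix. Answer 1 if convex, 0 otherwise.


The Hessian of f(x,y) = -1*x^2 + 4*x*y - 1*y^2 + 1*x + 1*y - 9 is:
H = [[-2, 4], [4, -2]]
Trace = -2 - 2 = -4
Determinant = -2*-2 - (4)^2 = -12
Discriminant = (-4)^2 - 4*-12 = 64.0
Eigenvalues: lambda_1 = -6.0, lambda_2 = 2.0
The function is not convex.

0


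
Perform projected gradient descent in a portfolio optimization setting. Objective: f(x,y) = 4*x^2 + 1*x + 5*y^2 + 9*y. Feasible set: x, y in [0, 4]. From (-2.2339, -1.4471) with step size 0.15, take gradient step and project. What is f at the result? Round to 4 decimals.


Step 1: Compute gradient at (-2.2339, -1.4471).
grad_x = 2*4*-2.2339 + 1 = -16.8712
grad_y = 2*5*-1.4471 + 9 = -5.471
Step 2: Gradient step.
x_raw = -2.2339 - 0.15*-16.8712 = 0.2968
y_raw = -1.4471 - 0.15*-5.471 = -0.6265
Step 3: Project onto [0, 4].
x_proj = clip(0.2968) = 0.2968
y_proj = clip(-0.6265) = 0.0
Step 4: Evaluate f.
f(0.2968, 0.0) = 0.6491


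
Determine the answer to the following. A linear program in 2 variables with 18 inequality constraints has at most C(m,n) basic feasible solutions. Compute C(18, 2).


Each vertex corresponds to some choice of n active constraints out of m, so the number of vertices is at most C(m, n) = m! / (n!(m-n)!).
m = 18, n = 2
Numerator: 18 * 17
Denominator: 2! = 2
C(18, 2) = 153


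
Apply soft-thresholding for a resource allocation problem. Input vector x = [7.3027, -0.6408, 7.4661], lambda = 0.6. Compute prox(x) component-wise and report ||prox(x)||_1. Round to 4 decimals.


Soft-thresholding with lambda = 0.6:
prox(7.3027) = sign(7.3027)*max(|7.3027| - 0.6, 0) = 6.7027
prox(-0.6408) = sign(-0.6408)*max(|-0.6408| - 0.6, 0) = -0.0408
prox(7.4661) = sign(7.4661)*max(|7.4661| - 0.6, 0) = 6.8661
prox(x) = [6.7027, -0.0408, 6.8661]
||prox(x)||_1 = 6.7027 + 0.0408 + 6.8661 = 13.6096


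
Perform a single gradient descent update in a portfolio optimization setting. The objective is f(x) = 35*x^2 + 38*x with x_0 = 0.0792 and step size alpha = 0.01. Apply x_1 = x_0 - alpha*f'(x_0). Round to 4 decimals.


We compute the gradient at x_0 and apply the update.
f'(x) = 70*x + 38
f'(0.0792) = 70*0.0792 + 38 = 43.544
x_1 = 0.0792 - 0.01*43.544 = -0.3562


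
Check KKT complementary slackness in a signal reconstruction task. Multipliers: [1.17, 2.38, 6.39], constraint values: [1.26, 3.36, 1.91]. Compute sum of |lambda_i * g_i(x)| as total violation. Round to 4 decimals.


KKT complementary slackness check:
lambda_1 * g_1 = 1.17 * 1.26 = 1.4742
lambda_2 * g_2 = 2.38 * 3.36 = 7.9968
lambda_3 * g_3 = 6.39 * 1.91 = 12.2049
Total violation = 1.4742 + 7.9968 + 12.2049 = 21.6759


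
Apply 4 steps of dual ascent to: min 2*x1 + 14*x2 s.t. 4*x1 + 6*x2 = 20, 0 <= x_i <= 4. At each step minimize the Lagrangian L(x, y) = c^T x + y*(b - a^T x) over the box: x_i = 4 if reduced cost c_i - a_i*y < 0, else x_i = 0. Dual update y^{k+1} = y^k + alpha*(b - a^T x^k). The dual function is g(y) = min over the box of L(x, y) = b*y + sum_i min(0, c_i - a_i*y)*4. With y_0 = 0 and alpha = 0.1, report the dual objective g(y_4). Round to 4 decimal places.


Dual ascent for LP: min 2*x1 + 14*x2, 4*x1 + 6*x2 = 20, 0 <= x_i <= 4
Step 1: y^k = 0.0, reduced costs: (2.0, 14.0)
  x^k = (0.0, 0.0), subgradient = b - a^T x = 20.0
  y^{k+1} = 0.0 + 0.1*20.0 = 2.0
Step 2: y^k = 2.0, reduced costs: (-6.0, 2.0)
  x^k = (4.0, 0.0), subgradient = b - a^T x = 4.0
  y^{k+1} = 2.0 + 0.1*4.0 = 2.4
Step 3: y^k = 2.4, reduced costs: (-7.6, -0.4)
  x^k = (4.0, 4.0), subgradient = b - a^T x = -20.0
  y^{k+1} = 2.4 + 0.1*-20.0 = 0.4
Step 4: y^k = 0.4, reduced costs: (0.4, 11.6)
  x^k = (0.0, 0.0), subgradient = b - a^T x = 20.0
  y^{k+1} = 0.4 + 0.1*20.0 = 2.4
Dual objective at y_4 = 2.4: reduced costs (-7.6, -0.4), box minimizer x = (4.0, 4.0)
g(y_4) = b*y + (c1 - a1*y)*x1 + (c2 - a2*y)*x2 = 20*2.4 + (-7.6)*4.0 + (-0.4)*4.0 = 48.0 - 30.4 - 1.6 = 16.0


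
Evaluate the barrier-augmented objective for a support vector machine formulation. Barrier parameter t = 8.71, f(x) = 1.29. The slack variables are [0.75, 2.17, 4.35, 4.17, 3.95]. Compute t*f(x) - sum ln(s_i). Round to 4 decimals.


Step 1: Compute log-barrier.
ln values: [-0.2877, 0.7747, 1.4702, 1.4279, 1.3737]
phi = -(-0.2877 + 0.7747 + 1.4702 + 1.4279 + 1.3737) = -4.7589
Step 2: Compute augmented objective.
t*f(x) = 8.71*1.29 = 11.2359
Total = 11.2359 - 4.7589 = 6.477


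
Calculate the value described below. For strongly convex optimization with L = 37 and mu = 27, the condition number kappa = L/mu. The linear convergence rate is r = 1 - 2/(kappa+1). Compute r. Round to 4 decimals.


Step 1: Compute the condition number.
kappa = L/mu = 37/27 = 1.3704
Step 2: Compute the convergence rate.
r = 1 - 2/(kappa + 1) = 1 - 2*mu/(L + mu) = (L - mu)/(L + mu) = 10/64 = 0.1563


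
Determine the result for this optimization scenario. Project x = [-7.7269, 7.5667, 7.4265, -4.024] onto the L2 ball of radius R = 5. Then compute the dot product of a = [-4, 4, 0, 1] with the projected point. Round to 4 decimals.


Step 1: Compute ||x|| (intermediates to 6 decimals).
||x|| = sqrt((-7.7269)^2 + 7.5667^2 + 7.4265^2 + (-4.024)^2) = 13.722442
Step 2: Project.
Since ||x|| > R, scale = R/||x|| = 5/13.722442 = 0.364367, proj(x) = scale * x
proj(x) = [-2.815427, 2.757056, 2.705972, -1.466213]
Step 3: Dot product.
a^T * proj(x) = -4*(-2.815427) + 4*2.757056 + 0*2.705972 + 1*(-1.466213) = 20.8237


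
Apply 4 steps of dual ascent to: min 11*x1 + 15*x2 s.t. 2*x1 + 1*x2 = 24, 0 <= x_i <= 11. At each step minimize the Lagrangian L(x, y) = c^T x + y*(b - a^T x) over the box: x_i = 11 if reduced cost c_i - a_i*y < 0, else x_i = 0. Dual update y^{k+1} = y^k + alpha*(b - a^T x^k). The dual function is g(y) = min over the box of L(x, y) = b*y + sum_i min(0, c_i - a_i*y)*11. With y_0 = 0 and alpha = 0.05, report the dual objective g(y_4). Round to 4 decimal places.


Dual ascent for LP: min 11*x1 + 15*x2, 2*x1 + 1*x2 = 24, 0 <= x_i <= 11
Step 1: y^k = 0.0, reduced costs: (11.0, 15.0)
  x^k = (0.0, 0.0), subgradient = b - a^T x = 24.0
  y^{k+1} = 0.0 + 0.05*24.0 = 1.2
Step 2: y^k = 1.2, reduced costs: (8.6, 13.8)
  x^k = (0.0, 0.0), subgradient = b - a^T x = 24.0
  y^{k+1} = 1.2 + 0.05*24.0 = 2.4
Step 3: y^k = 2.4, reduced costs: (6.2, 12.6)
  x^k = (0.0, 0.0), subgradient = b - a^T x = 24.0
  y^{k+1} = 2.4 + 0.05*24.0 = 3.6
Step 4: y^k = 3.6, reduced costs: (3.8, 11.4)
  x^k = (0.0, 0.0), subgradient = b - a^T x = 24.0
  y^{k+1} = 3.6 + 0.05*24.0 = 4.8
Dual objective at y_4 = 4.8: reduced costs (1.4, 10.2), box minimizer x = (0.0, 0.0)
g(y_4) = b*y + (c1 - a1*y)*x1 + (c2 - a2*y)*x2 = 24*4.8 + 1.4*0.0 + 10.2*0.0 = 115.2 + 0.0 + 0.0 = 115.2


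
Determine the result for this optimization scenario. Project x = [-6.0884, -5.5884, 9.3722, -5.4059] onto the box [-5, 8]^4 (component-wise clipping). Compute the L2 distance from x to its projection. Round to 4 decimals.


Project each component onto [-5, 8].
clip(-6.0884) = -5.0, clip(-5.5884) = -5.0, clip(9.3722) = 8.0, clip(-5.4059) = -5.0
Projection = [-5.0, -5.0, 8.0, -5.0]
Squared diffs: [1.1846, 0.3462, 1.8829, 0.1648]
Distance = sqrt(3.5785) = 1.8917


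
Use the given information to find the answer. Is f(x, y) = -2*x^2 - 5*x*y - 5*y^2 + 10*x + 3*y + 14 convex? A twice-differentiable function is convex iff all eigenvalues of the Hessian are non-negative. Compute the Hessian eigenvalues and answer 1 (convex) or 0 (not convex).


The Hessian of f(x,y) = -2*x^2 - 5*x*y - 5*y^2 + 10*x + 3*y + 14 is:
H = [[-4, -5], [-5, -10]]
Trace = -4 - 10 = -14
Determinant = -4*-10 - (-5)^2 = 15
Discriminant = (-14)^2 - 4*15 = 136.0
Eigenvalues: lambda_1 = -12.831, lambda_2 = -1.169
The function is not convex.

0


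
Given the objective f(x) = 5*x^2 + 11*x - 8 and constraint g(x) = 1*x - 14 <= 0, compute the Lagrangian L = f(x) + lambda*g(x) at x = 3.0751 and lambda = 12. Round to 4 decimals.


Step 1: Evaluate f(x).
f(3.0751) = 5*3.0751^2 + 11*3.0751 - 8 = 73.1073
Step 2: Evaluate g(x).
g(3.0751) = 1*3.0751 - 14 = -10.9249
Step 3: Compute Lagrangian.
L = 73.1073 + 12*-10.9249 = -57.9915


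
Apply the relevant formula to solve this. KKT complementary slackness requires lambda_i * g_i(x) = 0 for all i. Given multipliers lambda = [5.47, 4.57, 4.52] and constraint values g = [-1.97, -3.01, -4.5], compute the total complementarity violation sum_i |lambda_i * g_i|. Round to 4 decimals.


KKT complementary slackness check:
lambda_1 * g_1 = 5.47 * -1.97 = -10.7759
lambda_2 * g_2 = 4.57 * -3.01 = -13.7557
lambda_3 * g_3 = 4.52 * -4.5 = -20.34
Total violation = 10.7759 + 13.7557 + 20.34 = 44.8716


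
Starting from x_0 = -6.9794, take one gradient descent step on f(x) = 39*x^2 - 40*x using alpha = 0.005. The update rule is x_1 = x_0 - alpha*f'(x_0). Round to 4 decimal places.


We compute the gradient at x_0 and apply the update.
f'(x) = 78*x - 40
f'(-6.9794) = 78*-6.9794 - 40 = -584.3932
x_1 = -6.9794 - 0.005*-584.3932 = -4.0574


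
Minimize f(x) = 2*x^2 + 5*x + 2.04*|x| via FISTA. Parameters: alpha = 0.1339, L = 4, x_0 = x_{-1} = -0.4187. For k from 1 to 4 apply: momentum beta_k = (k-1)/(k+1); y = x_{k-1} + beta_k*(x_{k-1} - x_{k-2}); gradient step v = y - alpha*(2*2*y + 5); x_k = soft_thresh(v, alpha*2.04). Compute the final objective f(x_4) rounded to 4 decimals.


FISTA on f(x) = 2*x^2 + 5*x + 2.04*|x|
L = 4, alpha = 0.1339
Iteration 1: beta = 0.0, y = -0.4187 + 0.0*(-0.4187 + 0.4187) = -0.4187
  grad(y) = 3.3252, v = y - alpha*grad = -0.8639
  prox(v) = soft_thresh(-0.8639, 0.2732) = -0.5908
Iteration 2: beta = 0.3333, y = -0.5908 + 0.3333*(-0.5908 + 0.4187) = -0.6482
  grad(y) = 2.4074, v = y - alpha*grad = -0.9705
  prox(v) = soft_thresh(-0.9705, 0.2732) = -0.6973
Iteration 3: beta = 0.5, y = -0.6973 + 0.5*(-0.6973 + 0.5908) = -0.7506
  grad(y) = 1.9975, v = y - alpha*grad = -1.0181
  prox(v) = soft_thresh(-1.0181, 0.2732) = -0.7449
Iteration 4: beta = 0.6, y = -0.7449 + 0.6*(-0.7449 + 0.6973) = -0.7735
  grad(y) = 1.9061, v = y - alpha*grad = -1.0287
  prox(v) = soft_thresh(-1.0287, 0.2732) = -0.7556
f(x_4) = 2*(-0.7556)^2 + 5*(-0.7556) + 2.04*|-0.7556| = -1.0947


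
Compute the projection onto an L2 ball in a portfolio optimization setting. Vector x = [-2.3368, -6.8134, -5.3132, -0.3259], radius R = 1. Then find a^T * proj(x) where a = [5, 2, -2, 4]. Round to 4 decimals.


Step 1: Compute ||x|| (intermediates to 6 decimals).
||x|| = sqrt((-2.3368)^2 + (-6.8134)^2 + (-5.3132)^2 + (-0.3259)^2) = 8.956526
Step 2: Project.
Since ||x|| > R, scale = R/||x|| = 1/8.956526 = 0.11165, proj(x) = scale * x
proj(x) = [-0.260904, -0.760716, -0.593219, -0.036387]
Step 3: Dot product.
a^T * proj(x) = 5*(-0.260904) + 2*(-0.760716) - 2*(-0.593219) + 4*(-0.036387) = -1.7851


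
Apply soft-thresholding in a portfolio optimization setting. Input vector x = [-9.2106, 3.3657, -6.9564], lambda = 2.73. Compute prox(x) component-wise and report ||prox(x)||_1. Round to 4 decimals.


Soft-thresholding with lambda = 2.73:
prox(-9.2106) = sign(-9.2106)*max(|-9.2106| - 2.73, 0) = -6.4806
prox(3.3657) = sign(3.3657)*max(|3.3657| - 2.73, 0) = 0.6357
prox(-6.9564) = sign(-6.9564)*max(|-6.9564| - 2.73, 0) = -4.2264
prox(x) = [-6.4806, 0.6357, -4.2264]
||prox(x)||_1 = 6.4806 + 0.6357 + 4.2264 = 11.3427


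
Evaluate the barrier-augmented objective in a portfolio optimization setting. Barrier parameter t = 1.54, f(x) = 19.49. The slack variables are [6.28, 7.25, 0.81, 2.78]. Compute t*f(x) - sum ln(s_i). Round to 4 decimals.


Step 1: Compute log-barrier.
ln values: [1.8374, 1.981, -0.2107, 1.0225]
phi = -(1.8374 + 1.981 - 0.2107 + 1.0225) = -4.6301
Step 2: Compute augmented objective.
t*f(x) = 1.54*19.49 = 30.0146
Total = 30.0146 - 4.6301 = 25.3845


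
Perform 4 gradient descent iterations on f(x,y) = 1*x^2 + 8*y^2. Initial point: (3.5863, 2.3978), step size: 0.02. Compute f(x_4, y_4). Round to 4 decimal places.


Gradient descent on f(x,y) = 1*x^2 + 8*y^2.
Starting point: (3.5863, 2.3978), alpha = 0.02
Step 1: grad_x = 2*1*3.5863 = 7.1726, grad_y = 2*8*2.3978 = 38.3648
  x_1 = 3.5863 - 0.02*7.1726 = 3.4428
  y_1 = 2.3978 - 0.02*38.3648 = 1.6305
Step 2: grad_x = 2*1*3.4428 = 6.8857, grad_y = 2*8*1.6305 = 26.0881
  x_2 = 3.4428 - 0.02*6.8857 = 3.3051
  y_2 = 1.6305 - 0.02*26.0881 = 1.1087
Step 3: grad_x = 2*1*3.3051 = 6.6103, grad_y = 2*8*1.1087 = 17.7399
  x_3 = 3.3051 - 0.02*6.6103 = 3.1729
  y_3 = 1.1087 - 0.02*17.7399 = 0.7539
Step 4: grad_x = 2*1*3.1729 = 6.3459, grad_y = 2*8*0.7539 = 12.0631
  x_4 = 3.1729 - 0.02*6.3459 = 3.046
  y_4 = 0.7539 - 0.02*12.0631 = 0.5127
f(3.046, 0.5127) = 1*3.046^2 + 8*0.5127^2 = 11.3809


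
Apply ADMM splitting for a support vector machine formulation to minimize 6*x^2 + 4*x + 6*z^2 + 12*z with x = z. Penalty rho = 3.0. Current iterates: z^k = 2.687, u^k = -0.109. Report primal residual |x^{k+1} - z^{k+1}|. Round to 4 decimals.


ADMM iteration with rho = 3.0, z^k = 2.687, u^k = -0.109
Step 1: x-update.
Minimize 6*x^2 + 4*x + (3.0/2)*(x - 2.687 - 0.109)^2
FOC: (2*6 + 3.0)*x = -4 + 3.0*(2.687 + 0.109)
x^{k+1} = 0.2925
Step 2: z-update.
Minimize 6*z^2 + 12*z + (3.0/2)*(0.2925 - z - 0.109)^2
FOC: (2*6 + 3.0)*z = -12 + 3.0*(0.2925 - 0.109)
z^{k+1} = -0.7633
Step 3: u-update.
u^{k+1} = -0.109 + 0.2925 + 0.7633 = 0.9468
Step 4: Primal residual = |0.2925 + 0.7633| = 1.0558


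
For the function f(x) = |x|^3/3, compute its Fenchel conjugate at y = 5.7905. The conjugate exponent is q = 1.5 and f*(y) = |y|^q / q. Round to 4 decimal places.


The conjugate exponent q satisfies 1/p + 1/q = 1.
p = 3, so q = 3/(3 - 1) = 1.5
|y|^q = 5.7905^1.5 = 13.9339
f*(5.7905) = 13.9339 / 1.5 = 9.2893


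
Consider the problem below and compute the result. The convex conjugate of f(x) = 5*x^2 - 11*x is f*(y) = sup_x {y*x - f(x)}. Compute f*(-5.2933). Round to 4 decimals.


f*(y) = sup_x {y*x - a*x^2 - b*x} = sup_x {(y-b)*x - a*x^2}
FOC: (y - b) - 2a*x = 0 => x* = (y - b)/(2a)
x* = (-5.2933 + 11)/(2*5) = 0.5707
f*(-5.2933) = (y-b)^2/(4a) = (-5.2933 + 11)^2/(4*5)
= 32.5664/20 = 1.6283


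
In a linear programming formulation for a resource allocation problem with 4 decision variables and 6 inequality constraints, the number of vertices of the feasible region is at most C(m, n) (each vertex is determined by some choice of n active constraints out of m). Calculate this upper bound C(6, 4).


Each vertex corresponds to some choice of n active constraints out of m, so the number of vertices is at most C(m, n) = m! / (n!(m-n)!).
m = 6, n = 4
Numerator: 6 * 5 * 4 * 3
Denominator: 4! = 24
C(6, 4) = 15


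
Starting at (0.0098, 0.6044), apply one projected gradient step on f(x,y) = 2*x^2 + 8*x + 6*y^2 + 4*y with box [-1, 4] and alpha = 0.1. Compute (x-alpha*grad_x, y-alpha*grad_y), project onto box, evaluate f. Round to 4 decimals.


Step 1: Compute gradient at (0.0098, 0.6044).
grad_x = 2*2*0.0098 + 8 = 8.0392
grad_y = 2*6*0.6044 + 4 = 11.2528
Step 2: Gradient step.
x_raw = 0.0098 - 0.1*8.0392 = -0.7941
y_raw = 0.6044 - 0.1*11.2528 = -0.5209
Step 3: Project onto [-1, 4].
x_proj = clip(-0.7941) = -0.7941
y_proj = clip(-0.5209) = -0.5209
Step 4: Evaluate f.
f(-0.7941, -0.5209) = -5.5473


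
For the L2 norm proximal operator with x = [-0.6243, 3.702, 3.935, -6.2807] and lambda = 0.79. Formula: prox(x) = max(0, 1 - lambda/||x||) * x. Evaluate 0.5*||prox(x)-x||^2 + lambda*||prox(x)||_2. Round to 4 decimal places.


Step 1: Compute ||x||.
||x|| = 8.3082
Step 2: Compute scaling factor.
scale = max(0, 1 - 0.79/8.3082) = 0.9049
Step 3: prox(x) = [-0.5649, 3.35, 3.5608, -5.6835]
||prox(x)|| = 7.5182
Step 4: Proximal objective.
0.5*||prox-x||^2 = 0.3121
lambda*||prox|| = 5.9394
Total = 6.2514


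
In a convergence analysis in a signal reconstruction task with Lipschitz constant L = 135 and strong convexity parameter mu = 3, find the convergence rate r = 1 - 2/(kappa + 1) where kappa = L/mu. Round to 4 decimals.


Step 1: Compute the condition number.
kappa = L/mu = 135/3 = 45.0
Step 2: Compute the convergence rate.
r = 1 - 2/(kappa + 1) = 1 - 2*mu/(L + mu) = (L - mu)/(L + mu) = 132/138 = 0.9565


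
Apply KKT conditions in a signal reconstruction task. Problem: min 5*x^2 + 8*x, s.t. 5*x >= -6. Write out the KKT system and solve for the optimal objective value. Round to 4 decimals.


Step 1: Try lambda = 0 (constraint inactive).
Stationarity: 2*5*x + 8 = 0
x* = -8/(2*5) = -0.8
Check constraint: 5*-0.8 = -4.0 >= -6 -- satisfied.
Step 2: Compute optimal value.
f(x*) = 5*(-0.8)^2 + 8*(-0.8) = -3.2


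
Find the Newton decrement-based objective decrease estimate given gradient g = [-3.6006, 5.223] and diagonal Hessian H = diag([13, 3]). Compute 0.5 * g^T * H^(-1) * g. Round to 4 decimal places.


Step 1: H is diagonal, so H^(-1) * g = [-0.277, 1.741].
Step 2: g^T H^(-1) g = sum_i g_i^2 / H_ii
  = (-3.6006)^2/13 + (5.223)^2/3
  = 0.9973 + 9.0932 = 10.0905
Step 3: Objective decrease = 0.5 * g^T H^(-1) g = 5.0452


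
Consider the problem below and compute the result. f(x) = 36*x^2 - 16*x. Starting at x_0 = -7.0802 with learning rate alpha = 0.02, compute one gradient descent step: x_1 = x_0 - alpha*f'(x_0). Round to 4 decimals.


We compute the gradient at x_0 and apply the update.
f'(x) = 72*x - 16
f'(-7.0802) = 72*-7.0802 - 16 = -525.7744
x_1 = -7.0802 - 0.02*-525.7744 = 3.4353


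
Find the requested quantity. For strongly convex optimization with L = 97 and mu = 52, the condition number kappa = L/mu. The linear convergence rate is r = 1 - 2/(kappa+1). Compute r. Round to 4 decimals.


Step 1: Compute the condition number.
kappa = L/mu = 97/52 = 1.8654
Step 2: Compute the convergence rate.
r = 1 - 2/(kappa + 1) = 1 - 2*mu/(L + mu) = (L - mu)/(L + mu) = 45/149 = 0.302


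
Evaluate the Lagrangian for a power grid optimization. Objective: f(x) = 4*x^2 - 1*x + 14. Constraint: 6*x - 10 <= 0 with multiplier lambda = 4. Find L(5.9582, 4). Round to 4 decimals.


Step 1: Evaluate f(x).
f(5.9582) = 4*5.9582^2 - 1*5.9582 + 14 = 150.0424
Step 2: Evaluate g(x).
g(5.9582) = 6*5.9582 - 10 = 25.7492
Step 3: Compute Lagrangian.
L = 150.0424 + 4*25.7492 = 253.0392


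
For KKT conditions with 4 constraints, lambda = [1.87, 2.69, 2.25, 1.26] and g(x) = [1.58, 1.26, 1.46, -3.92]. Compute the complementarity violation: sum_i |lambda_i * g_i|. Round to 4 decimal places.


KKT complementary slackness check:
lambda_1 * g_1 = 1.87 * 1.58 = 2.9546
lambda_2 * g_2 = 2.69 * 1.26 = 3.3894
lambda_3 * g_3 = 2.25 * 1.46 = 3.285
lambda_4 * g_4 = 1.26 * -3.92 = -4.9392
Total violation = 2.9546 + 3.3894 + 3.285 + 4.9392 = 14.5682


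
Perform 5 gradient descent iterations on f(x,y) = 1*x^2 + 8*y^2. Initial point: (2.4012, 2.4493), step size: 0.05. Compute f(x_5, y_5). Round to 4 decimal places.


Gradient descent on f(x,y) = 1*x^2 + 8*y^2.
Starting point: (2.4012, 2.4493), alpha = 0.05
Step 1: grad_x = 2*1*2.4012 = 4.8024, grad_y = 2*8*2.4493 = 39.1888
  x_1 = 2.4012 - 0.05*4.8024 = 2.1611
  y_1 = 2.4493 - 0.05*39.1888 = 0.4899
Step 2: grad_x = 2*1*2.1611 = 4.3222, grad_y = 2*8*0.4899 = 7.8378
  x_2 = 2.1611 - 0.05*4.3222 = 1.945
  y_2 = 0.4899 - 0.05*7.8378 = 0.098
Step 3: grad_x = 2*1*1.945 = 3.8899, grad_y = 2*8*0.098 = 1.5676
  x_3 = 1.945 - 0.05*3.8899 = 1.7505
  y_3 = 0.098 - 0.05*1.5676 = 0.0196
Step 4: grad_x = 2*1*1.7505 = 3.5009, grad_y = 2*8*0.0196 = 0.3135
  x_4 = 1.7505 - 0.05*3.5009 = 1.5754
  y_4 = 0.0196 - 0.05*0.3135 = 0.0039
Step 5: grad_x = 2*1*1.5754 = 3.1509, grad_y = 2*8*0.0039 = 0.0627
  x_5 = 1.5754 - 0.05*3.1509 = 1.4179
  y_5 = 0.0039 - 0.05*0.0627 = 0.0008
f(1.4179, 0.0008) = 1*1.4179^2 + 8*0.0008^2 = 2.0104


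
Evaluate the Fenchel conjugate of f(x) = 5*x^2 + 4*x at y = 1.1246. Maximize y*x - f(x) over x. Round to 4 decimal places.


f*(y) = sup_x {y*x - a*x^2 - b*x} = sup_x {(y-b)*x - a*x^2}
FOC: (y - b) - 2a*x = 0 => x* = (y - b)/(2a)
x* = (1.1246 - 4)/(2*5) = -0.2875
f*(1.1246) = (y-b)^2/(4a) = (1.1246 - 4)^2/(4*5)
= 8.2679/20 = 0.4134


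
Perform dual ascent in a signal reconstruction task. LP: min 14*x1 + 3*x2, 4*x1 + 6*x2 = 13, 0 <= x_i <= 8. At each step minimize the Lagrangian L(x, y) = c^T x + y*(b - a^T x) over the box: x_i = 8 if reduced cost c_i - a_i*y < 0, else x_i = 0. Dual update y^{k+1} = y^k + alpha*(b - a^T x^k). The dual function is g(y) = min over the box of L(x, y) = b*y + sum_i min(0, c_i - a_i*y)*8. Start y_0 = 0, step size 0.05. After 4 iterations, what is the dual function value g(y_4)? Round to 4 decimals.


Dual ascent for LP: min 14*x1 + 3*x2, 4*x1 + 6*x2 = 13, 0 <= x_i <= 8
Step 1: y^k = 0.0, reduced costs: (14.0, 3.0)
  x^k = (0.0, 0.0), subgradient = b - a^T x = 13.0
  y^{k+1} = 0.0 + 0.05*13.0 = 0.65
Step 2: y^k = 0.65, reduced costs: (11.4, -0.9)
  x^k = (0.0, 8.0), subgradient = b - a^T x = -35.0
  y^{k+1} = 0.65 + 0.05*-35.0 = -1.1
Step 3: y^k = -1.1, reduced costs: (18.4, 9.6)
  x^k = (0.0, 0.0), subgradient = b - a^T x = 13.0
  y^{k+1} = -1.1 + 0.05*13.0 = -0.45
Step 4: y^k = -0.45, reduced costs: (15.8, 5.7)
  x^k = (0.0, 0.0), subgradient = b - a^T x = 13.0
  y^{k+1} = -0.45 + 0.05*13.0 = 0.2
Dual objective at y_4 = 0.2: reduced costs (13.2, 1.8), box minimizer x = (0.0, 0.0)
g(y_4) = b*y + (c1 - a1*y)*x1 + (c2 - a2*y)*x2 = 13*0.2 + 13.2*0.0 + 1.8*0.0 = 2.6 + 0.0 + 0.0 = 2.6


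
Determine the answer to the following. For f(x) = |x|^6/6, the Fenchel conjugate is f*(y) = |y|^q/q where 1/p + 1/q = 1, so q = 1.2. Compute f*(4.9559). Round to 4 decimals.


The conjugate exponent q satisfies 1/p + 1/q = 1.
p = 6, so q = 6/(6 - 1) = 1.2
|y|^q = 4.9559^1.2 = 6.8257
f*(4.9559) = 6.8257 / 1.2 = 5.6881


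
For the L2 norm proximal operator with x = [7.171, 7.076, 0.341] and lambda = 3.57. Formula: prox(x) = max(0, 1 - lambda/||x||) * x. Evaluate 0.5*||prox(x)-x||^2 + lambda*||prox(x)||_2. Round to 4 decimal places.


Step 1: Compute ||x||.
||x|| = 10.0801
Step 2: Compute scaling factor.
scale = max(0, 1 - 3.57/10.0801) = 0.6458
Step 3: prox(x) = [4.6313, 4.57, 0.2202]
||prox(x)|| = 6.5101
Step 4: Proximal objective.
0.5*||prox-x||^2 = 6.3725
lambda*||prox|| = 23.2411
Total = 29.6137


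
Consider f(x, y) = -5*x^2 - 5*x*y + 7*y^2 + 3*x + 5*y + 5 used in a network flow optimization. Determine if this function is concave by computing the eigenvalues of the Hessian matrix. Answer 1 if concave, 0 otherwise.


The Hessian of f(x,y) = -5*x^2 - 5*x*y + 7*y^2 + 3*x + 5*y + 5 is:
H = [[-10, -5], [-5, 14]]
Trace = -10 + 14 = 4
Determinant = -10*14 - (-5)^2 = -165
Discriminant = (4)^2 - 4*-165 = 676.0
Eigenvalues: lambda_1 = -11.0, lambda_2 = 15.0
The function is not concave.

0


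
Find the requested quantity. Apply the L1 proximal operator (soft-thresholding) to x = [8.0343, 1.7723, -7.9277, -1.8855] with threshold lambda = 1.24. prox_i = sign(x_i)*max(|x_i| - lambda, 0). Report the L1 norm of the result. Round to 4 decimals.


Soft-thresholding with lambda = 1.24:
prox(8.0343) = sign(8.0343)*max(|8.0343| - 1.24, 0) = 6.7943
prox(1.7723) = sign(1.7723)*max(|1.7723| - 1.24, 0) = 0.5323
prox(-7.9277) = sign(-7.9277)*max(|-7.9277| - 1.24, 0) = -6.6877
prox(-1.8855) = sign(-1.8855)*max(|-1.8855| - 1.24, 0) = -0.6455
prox(x) = [6.7943, 0.5323, -6.6877, -0.6455]
||prox(x)||_1 = 6.7943 + 0.5323 + 6.6877 + 0.6455 = 14.6598


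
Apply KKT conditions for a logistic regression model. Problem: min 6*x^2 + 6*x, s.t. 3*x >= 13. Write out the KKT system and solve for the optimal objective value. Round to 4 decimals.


Step 1: Try lambda = 0 (constraint inactive).
x_unc = -6/(2*6) = -0.5
Check: 3*-0.5 = -1.5 < 13 -- violated!
Step 2: Constraint must be active: 3*x = 13
x* = 13/3 = 4.3333 (rounded; the exact value 13/3 is used below)
lambda = (2*6*(13/3) + 6)/3 = 19.3333
Step 3: Compute optimal value.
f(x*) = 6*(13/3)^2 + 6*(13/3) = 138.6667


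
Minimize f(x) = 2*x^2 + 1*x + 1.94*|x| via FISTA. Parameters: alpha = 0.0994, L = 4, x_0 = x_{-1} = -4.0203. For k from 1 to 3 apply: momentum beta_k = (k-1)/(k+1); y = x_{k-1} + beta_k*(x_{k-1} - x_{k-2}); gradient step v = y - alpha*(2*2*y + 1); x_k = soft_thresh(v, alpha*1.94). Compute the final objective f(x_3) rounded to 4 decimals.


FISTA on f(x) = 2*x^2 + 1*x + 1.94*|x|
L = 4, alpha = 0.0994
Iteration 1: beta = 0.0, y = -4.0203 + 0.0*(-4.0203 + 4.0203) = -4.0203
  grad(y) = -15.0812, v = y - alpha*grad = -2.5212
  prox(v) = soft_thresh(-2.5212, 0.1928) = -2.3284
Iteration 2: beta = 0.3333, y = -2.3284 + 0.3333*(-2.3284 + 4.0203) = -1.7644
  grad(y) = -6.0577, v = y - alpha*grad = -1.1623
  prox(v) = soft_thresh(-1.1623, 0.1928) = -0.9695
Iteration 3: beta = 0.5, y = -0.9695 + 0.5*(-0.9695 + 2.3284) = -0.29
  grad(y) = -0.1599, v = y - alpha*grad = -0.2741
  prox(v) = soft_thresh(-0.2741, 0.1928) = -0.0812
f(x_3) = 2*(-0.0812)^2 + 1*(-0.0812) + 1.94*|-0.0812| = 0.0896


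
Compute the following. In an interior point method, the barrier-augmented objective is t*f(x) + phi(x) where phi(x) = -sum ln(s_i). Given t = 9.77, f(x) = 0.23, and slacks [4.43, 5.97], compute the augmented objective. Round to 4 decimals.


Step 1: Compute log-barrier.
ln values: [1.4884, 1.7867]
phi = -(1.4884 + 1.7867) = -3.2751
Step 2: Compute augmented objective.
t*f(x) = 9.77*0.23 = 2.2471
Total = 2.2471 - 3.2751 = -1.028


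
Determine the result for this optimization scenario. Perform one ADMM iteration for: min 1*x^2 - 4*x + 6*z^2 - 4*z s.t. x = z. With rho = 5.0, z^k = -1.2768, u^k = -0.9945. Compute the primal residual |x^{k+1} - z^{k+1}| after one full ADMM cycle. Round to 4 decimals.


ADMM iteration with rho = 5.0, z^k = -1.2768, u^k = -0.9945
Step 1: x-update.
Minimize 1*x^2 - 4*x + (5.0/2)*(x + 1.2768 - 0.9945)^2
FOC: (2*1 + 5.0)*x = 4 + 5.0*(-1.2768 + 0.9945)
x^{k+1} = 0.3698
Step 2: z-update.
Minimize 6*z^2 - 4*z + (5.0/2)*(0.3698 - z - 0.9945)^2
FOC: (2*6 + 5.0)*z = 4 + 5.0*(0.3698 - 0.9945)
z^{k+1} = 0.0516
Step 3: u-update.
u^{k+1} = -0.9945 + 0.3698 - 0.0516 = -0.6763
Step 4: Primal residual = |0.3698 - 0.0516| = 0.3182


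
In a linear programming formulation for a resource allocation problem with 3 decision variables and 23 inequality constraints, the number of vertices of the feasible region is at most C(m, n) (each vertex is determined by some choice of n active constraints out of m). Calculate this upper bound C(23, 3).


Each vertex corresponds to some choice of n active constraints out of m, so the number of vertices is at most C(m, n) = m! / (n!(m-n)!).
m = 23, n = 3
Numerator: 23 * 22 * 21
Denominator: 3! = 6
C(23, 3) = 1771


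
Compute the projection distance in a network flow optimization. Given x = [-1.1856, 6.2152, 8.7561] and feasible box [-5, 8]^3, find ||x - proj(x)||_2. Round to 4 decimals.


Project each component onto [-5, 8].
clip(-1.1856) = -1.1856, clip(6.2152) = 6.2152, clip(8.7561) = 8.0
Projection = [-1.1856, 6.2152, 8.0]
Squared diffs: [0.0, 0.0, 0.5717]
Distance = sqrt(0.5717) = 0.7561


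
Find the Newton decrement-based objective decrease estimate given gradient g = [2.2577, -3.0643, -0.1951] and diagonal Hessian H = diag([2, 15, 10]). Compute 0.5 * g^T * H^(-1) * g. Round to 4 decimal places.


Step 1: H is diagonal, so H^(-1) * g = [1.1289, -0.2043, -0.0195].
Step 2: g^T H^(-1) g = sum_i g_i^2 / H_ii
  = (2.2577)^2/2 + (-3.0643)^2/15 + (-0.1951)^2/10
  = 2.5486 + 0.626 + 0.0038 = 3.1784
Step 3: Objective decrease = 0.5 * g^T H^(-1) g = 1.5892


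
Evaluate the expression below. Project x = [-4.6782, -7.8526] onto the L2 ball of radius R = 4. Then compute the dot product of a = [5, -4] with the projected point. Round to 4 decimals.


Step 1: Compute ||x|| (intermediates to 6 decimals).
||x|| = sqrt((-4.6782)^2 + (-7.8526)^2) = 9.140508
Step 2: Project.
Since ||x|| > R, scale = R/||x|| = 4/9.140508 = 0.437612, proj(x) = scale * x
proj(x) = [-2.047236, -3.436392]
Step 3: Dot product.
a^T * proj(x) = 5*(-2.047236) - 4*(-3.436392) = 3.5094


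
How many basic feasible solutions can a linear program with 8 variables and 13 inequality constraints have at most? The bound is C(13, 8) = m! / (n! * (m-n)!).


Each vertex corresponds to some choice of n active constraints out of m, so the number of vertices is at most C(m, n) = m! / (n!(m-n)!).
m = 13, n = 8
Numerator: 13 * 12 * 11 * 10 * 9 * 8 * 7 * 6
Denominator: 8! = 40320
C(13, 8) = 1287


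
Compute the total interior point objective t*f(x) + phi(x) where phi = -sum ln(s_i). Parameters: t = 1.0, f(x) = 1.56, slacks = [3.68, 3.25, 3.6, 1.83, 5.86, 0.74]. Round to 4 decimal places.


Step 1: Compute log-barrier.
ln values: [1.3029, 1.1787, 1.2809, 0.6043, 1.7681, -0.3011]
phi = -(1.3029 + 1.1787 + 1.2809 + 0.6043 + 1.7681 - 0.3011) = -5.8339
Step 2: Compute augmented objective.
t*f(x) = 1.0*1.56 = 1.56
Total = 1.56 - 5.8339 = -4.2739


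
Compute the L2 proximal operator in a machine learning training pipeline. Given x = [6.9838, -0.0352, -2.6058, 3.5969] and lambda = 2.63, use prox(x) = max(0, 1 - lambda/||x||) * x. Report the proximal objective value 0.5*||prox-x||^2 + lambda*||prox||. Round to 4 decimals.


Step 1: Compute ||x||.
||x|| = 8.2766
Step 2: Compute scaling factor.
scale = max(0, 1 - 2.63/8.2766) = 0.6822
Step 3: prox(x) = [4.7646, -0.024, -1.7778, 2.4539]
||prox(x)|| = 5.6466
Step 4: Proximal objective.
0.5*||prox-x||^2 = 3.4585
lambda*||prox|| = 14.8506
Total = 18.3091


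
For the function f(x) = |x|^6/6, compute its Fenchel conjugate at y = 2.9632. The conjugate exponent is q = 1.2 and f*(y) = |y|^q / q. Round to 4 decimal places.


The conjugate exponent q satisfies 1/p + 1/q = 1.
p = 6, so q = 6/(6 - 1) = 1.2
|y|^q = 2.9632^1.2 = 3.6822
f*(2.9632) = 3.6822 / 1.2 = 3.0685


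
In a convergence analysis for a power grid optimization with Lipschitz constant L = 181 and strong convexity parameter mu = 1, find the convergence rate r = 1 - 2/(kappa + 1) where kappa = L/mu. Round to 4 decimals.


Step 1: Compute the condition number.
kappa = L/mu = 181/1 = 181.0
Step 2: Compute the convergence rate.
r = 1 - 2/(kappa + 1) = 1 - 2*mu/(L + mu) = (L - mu)/(L + mu) = 180/182 = 0.989


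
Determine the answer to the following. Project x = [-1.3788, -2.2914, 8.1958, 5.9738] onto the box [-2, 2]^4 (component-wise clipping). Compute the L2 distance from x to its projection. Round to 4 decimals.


Project each component onto [-2, 2].
clip(-1.3788) = -1.3788, clip(-2.2914) = -2.0, clip(8.1958) = 2.0, clip(5.9738) = 2.0
Projection = [-1.3788, -2.0, 2.0, 2.0]
Squared diffs: [0.0, 0.0849, 38.3879, 15.7911]
Distance = sqrt(54.2639) = 7.3664


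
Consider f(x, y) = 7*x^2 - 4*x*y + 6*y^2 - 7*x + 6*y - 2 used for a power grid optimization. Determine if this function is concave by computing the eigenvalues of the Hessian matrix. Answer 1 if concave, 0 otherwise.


The Hessian of f(x,y) = 7*x^2 - 4*x*y + 6*y^2 - 7*x + 6*y - 2 is:
H = [[14, -4], [-4, 12]]
Trace = 14 + 12 = 26
Determinant = 14*12 - (-4)^2 = 152
Discriminant = (26)^2 - 4*152 = 68.0
Eigenvalues: lambda_1 = 8.8769, lambda_2 = 17.1231
The function is not concave.

0


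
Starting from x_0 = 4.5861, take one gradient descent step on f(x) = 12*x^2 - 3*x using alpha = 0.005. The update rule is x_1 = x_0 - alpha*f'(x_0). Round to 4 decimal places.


We compute the gradient at x_0 and apply the update.
f'(x) = 24*x - 3
f'(4.5861) = 24*4.5861 - 3 = 107.0664
x_1 = 4.5861 - 0.005*107.0664 = 4.0508


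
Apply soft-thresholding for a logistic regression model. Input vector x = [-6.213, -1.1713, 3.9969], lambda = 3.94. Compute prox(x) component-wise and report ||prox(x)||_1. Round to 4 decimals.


Soft-thresholding with lambda = 3.94:
prox(-6.213) = sign(-6.213)*max(|-6.213| - 3.94, 0) = -2.273
prox(-1.1713) = sign(-1.1713)*max(|-1.1713| - 3.94, 0) = 0.0
prox(3.9969) = sign(3.9969)*max(|3.9969| - 3.94, 0) = 0.0569
prox(x) = [-2.273, 0.0, 0.0569]
||prox(x)||_1 = 2.273 + 0.0 + 0.0569 = 2.3299


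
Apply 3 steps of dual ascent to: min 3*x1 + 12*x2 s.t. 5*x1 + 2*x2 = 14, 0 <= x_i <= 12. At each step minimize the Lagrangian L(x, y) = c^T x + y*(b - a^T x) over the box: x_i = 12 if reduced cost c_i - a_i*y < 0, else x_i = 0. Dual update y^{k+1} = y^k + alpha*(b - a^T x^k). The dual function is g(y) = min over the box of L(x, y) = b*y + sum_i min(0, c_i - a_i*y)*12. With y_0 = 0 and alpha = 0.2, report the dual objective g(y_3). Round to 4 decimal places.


Dual ascent for LP: min 3*x1 + 12*x2, 5*x1 + 2*x2 = 14, 0 <= x_i <= 12
Step 1: y^k = 0.0, reduced costs: (3.0, 12.0)
  x^k = (0.0, 0.0), subgradient = b - a^T x = 14.0
  y^{k+1} = 0.0 + 0.2*14.0 = 2.8
Step 2: y^k = 2.8, reduced costs: (-11.0, 6.4)
  x^k = (12.0, 0.0), subgradient = b - a^T x = -46.0
  y^{k+1} = 2.8 + 0.2*-46.0 = -6.4
Step 3: y^k = -6.4, reduced costs: (35.0, 24.8)
  x^k = (0.0, 0.0), subgradient = b - a^T x = 14.0
  y^{k+1} = -6.4 + 0.2*14.0 = -3.6
Dual objective at y_3 = -3.6: reduced costs (21.0, 19.2), box minimizer x = (0.0, 0.0)
g(y_3) = b*y + (c1 - a1*y)*x1 + (c2 - a2*y)*x2 = 14*(-3.6) + 21.0*0.0 + 19.2*0.0 = -50.4 + 0.0 + 0.0 = -50.4


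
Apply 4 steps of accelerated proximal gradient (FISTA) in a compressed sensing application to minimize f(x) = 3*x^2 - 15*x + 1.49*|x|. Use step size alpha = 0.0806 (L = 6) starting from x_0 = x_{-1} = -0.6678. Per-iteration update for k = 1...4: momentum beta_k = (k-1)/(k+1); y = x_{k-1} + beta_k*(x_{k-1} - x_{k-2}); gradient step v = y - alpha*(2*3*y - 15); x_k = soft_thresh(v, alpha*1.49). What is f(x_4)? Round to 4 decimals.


FISTA on f(x) = 3*x^2 - 15*x + 1.49*|x|
L = 6, alpha = 0.0806
Iteration 1: beta = 0.0, y = -0.6678 + 0.0*(-0.6678 + 0.6678) = -0.6678
  grad(y) = -19.0068, v = y - alpha*grad = 0.8641
  prox(v) = soft_thresh(0.8641, 0.1201) = 0.7441
Iteration 2: beta = 0.3333, y = 0.7441 + 0.3333*(0.7441 + 0.6678) = 1.2147
  grad(y) = -7.712, v = y - alpha*grad = 1.8363
  prox(v) = soft_thresh(1.8363, 0.1201) = 1.7162
Iteration 3: beta = 0.5, y = 1.7162 + 0.5*(1.7162 - 0.7441) = 2.2022
  grad(y) = -1.7867, v = y - alpha*grad = 2.3462
  prox(v) = soft_thresh(2.3462, 0.1201) = 2.2261
Iteration 4: beta = 0.6, y = 2.2261 + 0.6*(2.2261 - 1.7162) = 2.5321
  grad(y) = 0.1927, v = y - alpha*grad = 2.5166
  prox(v) = soft_thresh(2.5166, 0.1201) = 2.3965
f(x_4) = 3*2.3965^2 - 15*2.3965 + 1.49*|2.3965| = -15.1471


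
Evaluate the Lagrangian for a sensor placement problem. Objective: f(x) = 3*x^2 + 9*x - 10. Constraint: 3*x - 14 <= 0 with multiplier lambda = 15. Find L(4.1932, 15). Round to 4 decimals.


Step 1: Evaluate f(x).
f(4.1932) = 3*4.1932^2 + 9*4.1932 - 10 = 80.4876
Step 2: Evaluate g(x).
g(4.1932) = 3*4.1932 - 14 = -1.4204
Step 3: Compute Lagrangian.
L = 80.4876 + 15*-1.4204 = 59.1816


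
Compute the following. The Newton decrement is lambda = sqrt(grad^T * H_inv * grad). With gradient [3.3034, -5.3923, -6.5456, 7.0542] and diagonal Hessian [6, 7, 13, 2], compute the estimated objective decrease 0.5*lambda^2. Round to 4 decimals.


Step 1: H is diagonal, so H^(-1) * g = [0.5506, -0.7703, -0.5035, 3.5271].
Step 2: g^T H^(-1) g = sum_i g_i^2 / H_ii
  = (3.3034)^2/6 + (-5.3923)^2/7 + (-6.5456)^2/13 + (7.0542)^2/2
  = 1.8187 + 4.1538 + 3.2958 + 24.8809 = 34.1492
Step 3: Objective decrease = 0.5 * g^T H^(-1) g = 17.0746
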